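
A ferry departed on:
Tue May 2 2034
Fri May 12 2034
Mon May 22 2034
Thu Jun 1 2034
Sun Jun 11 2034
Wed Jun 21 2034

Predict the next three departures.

Every event comes 10 days after the last (10, 10, 10, 10, 10).
Wed Jun 21 2034 + 10 days = Sat Jul 1 2034.
Sat Jul 1 2034 + 10 days = Tue Jul 11 2034.
Tue Jul 11 2034 + 10 days = Fri Jul 21 2034.

Sat Jul 1 2034, Tue Jul 11 2034, Fri Jul 21 2034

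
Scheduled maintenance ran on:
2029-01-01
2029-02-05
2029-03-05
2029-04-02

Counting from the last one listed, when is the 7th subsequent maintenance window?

2029-11-05

Gaps: 35, 28, 28 days — a mix of 28 and 35. Every date is a Monday.
Each is the 1st Monday of its month.
1st Monday of May 2029: 2029-05-07.
June 2029 — 1st Monday is 2029-06-04.
1st Monday of July 2029: 2029-07-02.
August 2029 — 1st Monday is 2029-08-06.
September 2029 — 1st Monday is 2029-09-03.
1st Monday of October 2029: 2029-10-01.
1st Monday of November 2029: 2029-11-05.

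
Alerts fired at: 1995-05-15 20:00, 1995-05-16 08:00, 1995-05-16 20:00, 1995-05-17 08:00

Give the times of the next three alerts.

Spacing: 12, 12, 12 h — constant 12 h.
1995-05-17 08:00 + 12 h = 1995-05-17 20:00.
1995-05-17 20:00 + 12 h = 1995-05-18 08:00.
1995-05-18 08:00 + 12 h = 1995-05-18 20:00.

1995-05-17 20:00, 1995-05-18 08:00, 1995-05-18 20:00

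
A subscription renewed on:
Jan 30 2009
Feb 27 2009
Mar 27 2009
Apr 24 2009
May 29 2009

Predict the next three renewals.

All Fridays; the gaps (28, 28, 28, 35) vary with month length.
This is the last Friday of each month.
June 2009 ends with Friday Jun 26 2009.
July 2009 ends with Friday Jul 31 2009.
August 2009 ends with Friday Aug 28 2009.

Jun 26 2009, Jul 31 2009, Aug 28 2009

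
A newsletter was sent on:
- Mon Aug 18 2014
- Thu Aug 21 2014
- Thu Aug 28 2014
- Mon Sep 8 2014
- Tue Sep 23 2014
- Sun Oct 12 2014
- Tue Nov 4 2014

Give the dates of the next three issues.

The spacing grows by 4 each time: 3, 7, 11, 15, 19, 23 days.
Next gap: 27 days. Tue Nov 4 2014 + 27 days = Mon Dec 1 2014.
Next gap: 31 days. Mon Dec 1 2014 + 31 days = Thu Jan 1 2015.
Next gap: 35 days. Thu Jan 1 2015 + 35 days = Thu Feb 5 2015.

Mon Dec 1 2014, Thu Jan 1 2015, Thu Feb 5 2015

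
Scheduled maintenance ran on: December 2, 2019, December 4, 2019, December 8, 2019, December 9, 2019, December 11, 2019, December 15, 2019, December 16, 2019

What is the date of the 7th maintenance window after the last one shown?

January 1, 2020

Gaps: 2, 4, 1, 2, 4, 1 days — not constant, but cyclic with period 3.
The events fall on every Monday, Wednesday and Sunday.
The following Wednesday is December 18, 2019.
Next Sunday: December 22, 2019.
The following Monday is December 23, 2019.
The following Wednesday is December 25, 2019.
Next Sunday: December 29, 2019.
Next Monday: December 30, 2019.
The following Wednesday is January 1, 2020.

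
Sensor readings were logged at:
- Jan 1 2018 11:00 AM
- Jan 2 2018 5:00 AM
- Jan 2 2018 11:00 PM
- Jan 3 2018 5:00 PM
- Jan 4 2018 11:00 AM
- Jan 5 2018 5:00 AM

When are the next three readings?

The interval is a steady 18 hours (18, 18, 18, 18, 18).
Jan 5 2018 5:00 AM + 18 h = Jan 5 2018 11:00 PM.
Jan 5 2018 11:00 PM + 18 h = Jan 6 2018 5:00 PM.
Jan 6 2018 5:00 PM + 18 h = Jan 7 2018 11:00 AM.

Jan 5 2018 11:00 PM, Jan 6 2018 5:00 PM, Jan 7 2018 11:00 AM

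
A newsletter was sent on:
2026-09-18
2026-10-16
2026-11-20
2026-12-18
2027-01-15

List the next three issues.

2027-02-19, 2027-03-19, 2027-04-16

These are Fridays at 28- or 35-day spacing (28, 35, 28, 28).
The pattern: 3rd Friday of the month.
February 2027 — 3rd Friday is 2027-02-19.
March 2027 — 3rd Friday is 2027-03-19.
April 2027 — 3rd Friday is 2027-04-16.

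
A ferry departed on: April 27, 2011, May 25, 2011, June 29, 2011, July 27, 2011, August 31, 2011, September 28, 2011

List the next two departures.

All Wednesdays; the gaps (28, 35, 28, 35, 28) vary with month length.
This is the last Wednesday of each month.
Last Wednesday of October 2011: October 26, 2011.
November 2011 ends with Wednesday November 30, 2011.

October 26, 2011; November 30, 2011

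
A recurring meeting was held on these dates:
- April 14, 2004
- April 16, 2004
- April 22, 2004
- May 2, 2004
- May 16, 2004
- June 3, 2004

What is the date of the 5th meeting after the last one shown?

October 31, 2004

Intervals are 2, 6, 10, 14, 18 days — an arithmetic progression with common difference 4.
Next gap: 22 days. June 3, 2004 + 22 days = June 25, 2004.
Next gap: 26 days. June 25, 2004 + 26 days = July 21, 2004.
Next gap: 30 days. July 21, 2004 + 30 days = August 20, 2004.
Next gap: 34 days. August 20, 2004 + 34 days = September 23, 2004.
Next gap: 38 days. September 23, 2004 + 38 days = October 31, 2004.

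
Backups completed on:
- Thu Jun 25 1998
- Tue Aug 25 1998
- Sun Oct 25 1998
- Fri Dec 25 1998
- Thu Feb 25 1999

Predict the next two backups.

Each date is the 25th; the gaps (61, 61, 61, 62) track the month lengths.
The rule is the 25th of every 2 months.
April 1999: Sun Apr 25 1999.
Next: June 1999 → Fri Jun 25 1999.

Sun Apr 25 1999, Fri Jun 25 1999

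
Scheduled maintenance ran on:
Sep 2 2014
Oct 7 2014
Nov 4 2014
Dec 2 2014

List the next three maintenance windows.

Jan 6 2015, Feb 3 2015, Mar 3 2015

Gaps: 35, 28, 28 days — a mix of 28 and 35. Every date is a Tuesday.
Each is the 1st Tuesday of its month.
January 2015 — 1st Tuesday is Jan 6 2015.
1st Tuesday of February 2015: Feb 3 2015.
March 2015 — 1st Tuesday is Mar 3 2015.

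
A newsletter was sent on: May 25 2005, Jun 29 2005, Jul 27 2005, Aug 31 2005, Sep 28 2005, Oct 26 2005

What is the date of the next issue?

These are Wednesdays with 35, 28, 35, 28, 28-day gaps.
Each is the final Wednesday of its month — Jun 29 2005 is past the 28th, so '4th Wednesday' doesn't fit.
Last Wednesday of November 2005: Nov 30 2005.

Nov 30 2005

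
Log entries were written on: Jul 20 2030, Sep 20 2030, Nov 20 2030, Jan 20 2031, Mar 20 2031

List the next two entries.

The day-of-month is always 20 (62, 61, 61, 59 days between events).
So this recurs on the 20th of every 2 months.
Next: May 2031 → May 20 2031.
July 2031: Jul 20 2031.

May 20 2031, Jul 20 2031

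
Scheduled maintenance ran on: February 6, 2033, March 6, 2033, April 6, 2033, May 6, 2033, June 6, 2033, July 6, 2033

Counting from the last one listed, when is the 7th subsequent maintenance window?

February 6, 2034

The day-of-month is always 6 (28, 31, 30, 31, 30 days between events).
So this recurs on the 6th of each month.
Next: August 2033 → August 6, 2033.
September 2033: September 6, 2033.
October 2033: October 6, 2033.
Next: November 2033 → November 6, 2033.
Next: December 2033 → December 6, 2033.
January 2034: January 6, 2034.
Next: February 2034 → February 6, 2034.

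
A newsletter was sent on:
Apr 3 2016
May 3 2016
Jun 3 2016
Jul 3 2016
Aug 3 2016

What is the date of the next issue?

Gaps: 30, 31, 30, 31 days — not constant. Every event is on the 3rd of the month.
Pattern: the 3rd of each month.
Next: September 2016 → Sep 3 2016.

Sep 3 2016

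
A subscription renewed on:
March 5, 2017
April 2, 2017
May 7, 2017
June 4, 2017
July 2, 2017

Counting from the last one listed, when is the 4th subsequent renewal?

These are Sundays at 28- or 35-day spacing (28, 35, 28, 28).
The pattern: 1st Sunday of the month.
August 2017 — 1st Sunday is August 6, 2017.
September 2017 — 1st Sunday is September 3, 2017.
1st Sunday of October 2017: October 1, 2017.
November 2017 — 1st Sunday is November 5, 2017.

November 5, 2017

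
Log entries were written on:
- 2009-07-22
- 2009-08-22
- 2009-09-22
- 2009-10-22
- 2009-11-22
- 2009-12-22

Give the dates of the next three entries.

Each date is the 22nd; the gaps (31, 31, 30, 31, 30) track the month lengths.
The rule is the 22nd of each month.
January 2010: 2010-01-22.
February 2010: 2010-02-22.
Next: March 2010 → 2010-03-22.

2010-01-22, 2010-02-22, 2010-03-22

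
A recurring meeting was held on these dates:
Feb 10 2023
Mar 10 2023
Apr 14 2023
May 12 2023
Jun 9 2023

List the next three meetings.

All dates are Fridays, 28, 35, 28, 28 days apart.
Specifically, the 2nd Friday of each month.
July 2023 — 2nd Friday is Jul 14 2023.
August 2023 — 2nd Friday is Aug 11 2023.
September 2023 — 2nd Friday is Sep 8 2023.

Jul 14 2023, Aug 11 2023, Sep 8 2023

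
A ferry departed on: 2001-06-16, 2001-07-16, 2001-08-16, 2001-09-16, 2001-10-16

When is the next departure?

2001-11-16

Gaps: 30, 31, 31, 30 days — not constant. Every event is on the 16th of the month.
Pattern: the 16th of each month.
Next: November 2001 → 2001-11-16.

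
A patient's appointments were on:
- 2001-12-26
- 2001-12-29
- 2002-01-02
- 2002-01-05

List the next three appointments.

2002-01-09, 2002-01-12, 2002-01-16

The gap pattern 3, 4, 3 repeats every 2 events.
These are the Wednesdays and Saturdays of each week.
Next Wednesday: 2002-01-09.
Next Saturday: 2002-01-12.
Next Wednesday: 2002-01-16.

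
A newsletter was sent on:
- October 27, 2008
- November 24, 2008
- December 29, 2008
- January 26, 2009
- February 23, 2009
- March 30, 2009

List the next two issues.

Every date is a Monday; gaps 28, 35, 28, 28, 35 days.
Each is the last Monday of its month (at least one falls on the 29th or later, ruling out '4th Monday').
April 2009 ends with Monday April 27, 2009.
May 2009 ends with Monday May 25, 2009.

April 27, 2009; May 25, 2009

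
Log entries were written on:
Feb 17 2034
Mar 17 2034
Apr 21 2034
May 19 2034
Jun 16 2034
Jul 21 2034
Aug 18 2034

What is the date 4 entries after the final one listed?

All dates are Fridays, 28, 35, 28, 28, 35, 28 days apart.
Specifically, the 3rd Friday of each month.
3rd Friday of September 2034: Sep 15 2034.
October 2034 — 3rd Friday is Oct 20 2034.
3rd Friday of November 2034: Nov 17 2034.
December 2034 — 3rd Friday is Dec 15 2034.

Dec 15 2034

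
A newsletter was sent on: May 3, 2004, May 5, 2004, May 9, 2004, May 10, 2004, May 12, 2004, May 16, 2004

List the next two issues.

The gap pattern 2, 4, 1, 2, 4 repeats every 3 events.
These are the Mondays, Wednesdays and Sundays of each week.
Next Monday: May 17, 2004.
The following Wednesday is May 19, 2004.

May 17, 2004; May 19, 2004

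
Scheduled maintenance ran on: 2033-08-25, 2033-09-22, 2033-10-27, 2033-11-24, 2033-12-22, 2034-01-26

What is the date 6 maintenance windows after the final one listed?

Gaps: 28, 35, 28, 28, 35 days — a mix of 28 and 35. Every date is a Thursday.
Each is the 4th Thursday of its month.
February 2034 — 4th Thursday is 2034-02-23.
4th Thursday of March 2034: 2034-03-23.
4th Thursday of April 2034: 2034-04-27.
4th Thursday of May 2034: 2034-05-25.
June 2034 — 4th Thursday is 2034-06-22.
4th Thursday of July 2034: 2034-07-27.

2034-07-27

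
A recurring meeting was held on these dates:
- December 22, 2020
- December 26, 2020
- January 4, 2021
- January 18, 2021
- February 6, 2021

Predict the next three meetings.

Intervals are 4, 9, 14, 19 days — an arithmetic progression with common difference 5.
Next gap: 24 days. February 6, 2021 + 24 days = March 2, 2021.
Next gap: 29 days. March 2, 2021 + 29 days = March 31, 2021.
Next gap: 34 days. March 31, 2021 + 34 days = May 4, 2021.

March 2, 2021; March 31, 2021; May 4, 2021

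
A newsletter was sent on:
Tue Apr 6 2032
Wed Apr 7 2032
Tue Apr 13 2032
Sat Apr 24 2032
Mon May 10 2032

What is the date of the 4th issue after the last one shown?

The spacing grows by 5 each time: 1, 6, 11, 16 days.
Next gap: 21 days. Mon May 10 2032 + 21 days = Mon May 31 2032.
Next gap: 26 days. Mon May 31 2032 + 26 days = Sat Jun 26 2032.
Next gap: 31 days. Sat Jun 26 2032 + 31 days = Tue Jul 27 2032.
Next gap: 36 days. Tue Jul 27 2032 + 36 days = Wed Sep 1 2032.

Wed Sep 1 2032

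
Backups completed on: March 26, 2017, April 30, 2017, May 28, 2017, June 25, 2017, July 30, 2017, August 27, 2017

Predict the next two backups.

Every date is a Sunday; gaps 35, 28, 28, 35, 28 days.
Each is the last Sunday of its month (at least one falls on the 29th or later, ruling out '4th Sunday').
Last Sunday of September 2017: September 24, 2017.
Last Sunday of October 2017: October 29, 2017.

September 24, 2017; October 29, 2017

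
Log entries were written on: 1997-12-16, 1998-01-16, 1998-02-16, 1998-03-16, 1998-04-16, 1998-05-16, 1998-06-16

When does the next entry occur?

1998-07-16

Gaps: 31, 31, 28, 31, 30, 31 days — not constant. Every event is on the 16th of the month.
Pattern: the 16th of each month.
Next: July 1998 → 1998-07-16.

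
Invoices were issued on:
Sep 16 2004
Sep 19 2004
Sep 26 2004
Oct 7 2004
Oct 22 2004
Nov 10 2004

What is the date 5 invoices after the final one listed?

Apr 14 2005

Gaps: 3, 7, 11, 15, 19 days — each gap is 4 larger than the previous one.
Next gap: 23 days. Nov 10 2004 + 23 days = Dec 3 2004.
Next gap: 27 days. Dec 3 2004 + 27 days = Dec 30 2004.
Next gap: 31 days. Dec 30 2004 + 31 days = Jan 30 2005.
Next gap: 35 days. Jan 30 2005 + 35 days = Mar 6 2005.
Next gap: 39 days. Mar 6 2005 + 39 days = Apr 14 2005.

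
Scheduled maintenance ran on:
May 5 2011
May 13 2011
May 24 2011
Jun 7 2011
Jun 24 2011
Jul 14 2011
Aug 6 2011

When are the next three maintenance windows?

Intervals are 8, 11, 14, 17, 20, 23 days — an arithmetic progression with common difference 3.
Next gap: 26 days. Aug 6 2011 + 26 days = Sep 1 2011.
Next gap: 29 days. Sep 1 2011 + 29 days = Sep 30 2011.
Next gap: 32 days. Sep 30 2011 + 32 days = Nov 1 2011.

Sep 1 2011, Sep 30 2011, Nov 1 2011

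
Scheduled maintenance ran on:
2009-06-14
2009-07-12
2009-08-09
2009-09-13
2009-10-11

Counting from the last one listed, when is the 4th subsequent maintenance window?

All dates are Sundays, 28, 28, 35, 28 days apart.
Specifically, the 2nd Sunday of each month.
November 2009 — 2nd Sunday is 2009-11-08.
December 2009 — 2nd Sunday is 2009-12-13.
2nd Sunday of January 2010: 2010-01-10.
February 2010 — 2nd Sunday is 2010-02-14.

2010-02-14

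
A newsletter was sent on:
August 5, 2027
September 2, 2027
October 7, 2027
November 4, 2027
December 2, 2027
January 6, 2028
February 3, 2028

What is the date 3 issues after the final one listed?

May 4, 2028

Gaps: 28, 35, 28, 28, 35, 28 days — a mix of 28 and 35. Every date is a Thursday.
Each is the 1st Thursday of its month.
March 2028 — 1st Thursday is March 2, 2028.
April 2028 — 1st Thursday is April 6, 2028.
May 2028 — 1st Thursday is May 4, 2028.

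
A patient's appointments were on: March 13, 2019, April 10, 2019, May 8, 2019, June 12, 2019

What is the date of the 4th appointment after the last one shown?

October 9, 2019

All dates are Wednesdays, 28, 28, 35 days apart.
Specifically, the 2nd Wednesday of each month.
2nd Wednesday of July 2019: July 10, 2019.
2nd Wednesday of August 2019: August 14, 2019.
2nd Wednesday of September 2019: September 11, 2019.
October 2019 — 2nd Wednesday is October 9, 2019.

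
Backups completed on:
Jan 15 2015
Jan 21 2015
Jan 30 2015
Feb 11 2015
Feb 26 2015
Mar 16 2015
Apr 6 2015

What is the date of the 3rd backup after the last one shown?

Jun 26 2015

Gaps: 6, 9, 12, 15, 18, 21 days — each gap is 3 larger than the previous one.
Next gap: 24 days. Apr 6 2015 + 24 days = Apr 30 2015.
Next gap: 27 days. Apr 30 2015 + 27 days = May 27 2015.
Next gap: 30 days. May 27 2015 + 30 days = Jun 26 2015.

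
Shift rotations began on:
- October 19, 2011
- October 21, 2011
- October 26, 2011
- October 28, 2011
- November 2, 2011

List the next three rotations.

The gap pattern 2, 5, 2, 5 repeats every 2 events.
These are the Wednesdays and Fridays of each week.
The following Friday is November 4, 2011.
Next Wednesday: November 9, 2011.
The following Friday is November 11, 2011.

November 4, 2011; November 9, 2011; November 11, 2011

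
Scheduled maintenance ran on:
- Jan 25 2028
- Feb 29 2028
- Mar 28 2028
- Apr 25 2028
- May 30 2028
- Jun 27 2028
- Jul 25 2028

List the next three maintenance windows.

Aug 29 2028, Sep 26 2028, Oct 31 2028

These are Tuesdays with 35, 28, 28, 35, 28, 28-day gaps.
Each is the final Tuesday of its month — Feb 29 2028 is past the 28th, so '4th Tuesday' doesn't fit.
Last Tuesday of August 2028: Aug 29 2028.
Last Tuesday of September 2028: Sep 26 2028.
October 2028 ends with Tuesday Oct 31 2028.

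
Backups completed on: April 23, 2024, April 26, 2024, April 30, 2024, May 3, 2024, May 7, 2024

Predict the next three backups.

May 10, 2024; May 14, 2024; May 17, 2024

Every event lands on a Tuesday or Friday (gaps cycle 3, 4, 3, 4).
So the schedule is: every Tuesday and Friday.
Next Friday: May 10, 2024.
The following Tuesday is May 14, 2024.
Next Friday: May 17, 2024.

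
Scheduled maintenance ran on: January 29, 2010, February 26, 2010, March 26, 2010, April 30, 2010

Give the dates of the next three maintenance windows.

These are Fridays with 28, 28, 35-day gaps.
Each is the final Friday of its month — January 29, 2010 is past the 28th, so '4th Friday' doesn't fit.
Last Friday of May 2010: May 28, 2010.
June 2010 ends with Friday June 25, 2010.
July 2010 ends with Friday July 30, 2010.

May 28, 2010; June 25, 2010; July 30, 2010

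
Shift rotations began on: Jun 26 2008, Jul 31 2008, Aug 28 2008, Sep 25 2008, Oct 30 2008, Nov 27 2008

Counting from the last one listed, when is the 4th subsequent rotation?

Every date is a Thursday; gaps 35, 28, 28, 35, 28 days.
Each is the last Thursday of its month (at least one falls on the 29th or later, ruling out '4th Thursday').
Last Thursday of December 2008: Dec 25 2008.
January 2009 ends with Thursday Jan 29 2009.
February 2009 ends with Thursday Feb 26 2009.
Last Thursday of March 2009: Mar 26 2009.

Mar 26 2009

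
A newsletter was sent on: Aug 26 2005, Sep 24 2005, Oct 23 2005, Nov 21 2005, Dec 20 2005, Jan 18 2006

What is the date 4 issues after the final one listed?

May 14 2006

Every event comes 29 days after the last (29, 29, 29, 29, 29).
Jan 18 2006 + 29 days = Feb 16 2006.
Feb 16 2006 + 29 days = Mar 17 2006.
Mar 17 2006 + 29 days = Apr 15 2006.
Apr 15 2006 + 29 days = May 14 2006.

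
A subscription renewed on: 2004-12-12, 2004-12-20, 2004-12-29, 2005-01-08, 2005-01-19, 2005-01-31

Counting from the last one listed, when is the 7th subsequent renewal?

2005-05-23

The spacing grows by 1 each time: 8, 9, 10, 11, 12 days.
Next gap: 13 days. 2005-01-31 + 13 days = 2005-02-13.
Next gap: 14 days. 2005-02-13 + 14 days = 2005-02-27.
Next gap: 15 days. 2005-02-27 + 15 days = 2005-03-14.
Next gap: 16 days. 2005-03-14 + 16 days = 2005-03-30.
Next gap: 17 days. 2005-03-30 + 17 days = 2005-04-16.
Next gap: 18 days. 2005-04-16 + 18 days = 2005-05-04.
Next gap: 19 days. 2005-05-04 + 19 days = 2005-05-23.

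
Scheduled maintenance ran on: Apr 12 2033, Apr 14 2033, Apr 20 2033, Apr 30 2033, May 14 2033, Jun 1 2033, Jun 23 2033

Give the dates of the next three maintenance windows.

Intervals are 2, 6, 10, 14, 18, 22 days — an arithmetic progression with common difference 4.
Next gap: 26 days. Jun 23 2033 + 26 days = Jul 19 2033.
Next gap: 30 days. Jul 19 2033 + 30 days = Aug 18 2033.
Next gap: 34 days. Aug 18 2033 + 34 days = Sep 21 2033.

Jul 19 2033, Aug 18 2033, Sep 21 2033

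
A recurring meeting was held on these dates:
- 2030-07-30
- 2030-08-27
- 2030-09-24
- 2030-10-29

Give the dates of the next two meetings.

2030-11-26, 2030-12-31

These are Tuesdays with 28, 28, 35-day gaps.
Each is the final Tuesday of its month — 2030-07-30 is past the 28th, so '4th Tuesday' doesn't fit.
Last Tuesday of November 2030: 2030-11-26.
Last Tuesday of December 2030: 2030-12-31.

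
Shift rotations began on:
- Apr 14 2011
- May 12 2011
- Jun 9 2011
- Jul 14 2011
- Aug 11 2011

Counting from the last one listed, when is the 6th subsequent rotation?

Feb 9 2012

All dates are Thursdays, 28, 28, 35, 28 days apart.
Specifically, the 2nd Thursday of each month.
September 2011 — 2nd Thursday is Sep 8 2011.
October 2011 — 2nd Thursday is Oct 13 2011.
2nd Thursday of November 2011: Nov 10 2011.
December 2011 — 2nd Thursday is Dec 8 2011.
2nd Thursday of January 2012: Jan 12 2012.
February 2012 — 2nd Thursday is Feb 9 2012.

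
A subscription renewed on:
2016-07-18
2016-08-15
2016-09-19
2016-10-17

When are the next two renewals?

2016-11-21, 2016-12-19

Gaps: 28, 35, 28 days — a mix of 28 and 35. Every date is a Monday.
Each is the 3rd Monday of its month.
November 2016 — 3rd Monday is 2016-11-21.
3rd Monday of December 2016: 2016-12-19.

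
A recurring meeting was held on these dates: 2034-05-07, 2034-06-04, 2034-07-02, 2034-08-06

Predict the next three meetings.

All dates are Sundays, 28, 28, 35 days apart.
Specifically, the 1st Sunday of each month.
September 2034 — 1st Sunday is 2034-09-03.
1st Sunday of October 2034: 2034-10-01.
1st Sunday of November 2034: 2034-11-05.

2034-09-03, 2034-10-01, 2034-11-05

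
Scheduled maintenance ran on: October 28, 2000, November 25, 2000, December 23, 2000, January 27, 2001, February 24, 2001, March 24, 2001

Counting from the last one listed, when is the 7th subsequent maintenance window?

October 27, 2001

All dates are Saturdays, 28, 28, 35, 28, 28 days apart.
Specifically, the 4th Saturday of each month.
April 2001 — 4th Saturday is April 28, 2001.
4th Saturday of May 2001: May 26, 2001.
June 2001 — 4th Saturday is June 23, 2001.
4th Saturday of July 2001: July 28, 2001.
4th Saturday of August 2001: August 25, 2001.
September 2001 — 4th Saturday is September 22, 2001.
October 2001 — 4th Saturday is October 27, 2001.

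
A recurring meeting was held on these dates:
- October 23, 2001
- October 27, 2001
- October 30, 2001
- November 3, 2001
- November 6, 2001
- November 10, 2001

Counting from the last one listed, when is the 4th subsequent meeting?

November 24, 2001

The gap pattern 4, 3, 4, 3, 4 repeats every 2 events.
These are the Tuesdays and Saturdays of each week.
The following Tuesday is November 13, 2001.
The following Saturday is November 17, 2001.
Next Tuesday: November 20, 2001.
Next Saturday: November 24, 2001.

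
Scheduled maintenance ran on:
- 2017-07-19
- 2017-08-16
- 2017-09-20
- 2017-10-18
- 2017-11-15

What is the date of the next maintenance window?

2017-12-20

Gaps: 28, 35, 28, 28 days — a mix of 28 and 35. Every date is a Wednesday.
Each is the 3rd Wednesday of its month.
December 2017 — 3rd Wednesday is 2017-12-20.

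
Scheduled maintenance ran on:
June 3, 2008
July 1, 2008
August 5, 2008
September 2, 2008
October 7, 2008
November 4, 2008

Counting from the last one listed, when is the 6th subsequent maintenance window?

All dates are Tuesdays, 28, 35, 28, 35, 28 days apart.
Specifically, the 1st Tuesday of each month.
1st Tuesday of December 2008: December 2, 2008.
January 2009 — 1st Tuesday is January 6, 2009.
1st Tuesday of February 2009: February 3, 2009.
March 2009 — 1st Tuesday is March 3, 2009.
April 2009 — 1st Tuesday is April 7, 2009.
1st Tuesday of May 2009: May 5, 2009.

May 5, 2009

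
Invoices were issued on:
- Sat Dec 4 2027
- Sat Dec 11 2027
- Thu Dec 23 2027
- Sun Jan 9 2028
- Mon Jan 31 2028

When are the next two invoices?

Gaps: 7, 12, 17, 22 days — each gap is 5 larger than the previous one.
Next gap: 27 days. Mon Jan 31 2028 + 27 days = Sun Feb 27 2028.
Next gap: 32 days. Sun Feb 27 2028 + 32 days = Thu Mar 30 2028.

Sun Feb 27 2028, Thu Mar 30 2028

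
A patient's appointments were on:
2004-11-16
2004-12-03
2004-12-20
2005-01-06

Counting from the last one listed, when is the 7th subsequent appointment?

Gaps between consecutive events: 17, 17, 17 days — a constant 17-day interval.
2005-01-06 + 17 days = 2005-01-23.
2005-01-23 + 17 days = 2005-02-09.
2005-02-09 + 17 days = 2005-02-26.
2005-02-26 + 17 days = 2005-03-15.
2005-03-15 + 17 days = 2005-04-01.
2005-04-01 + 17 days = 2005-04-18.
2005-04-18 + 17 days = 2005-05-05.

2005-05-05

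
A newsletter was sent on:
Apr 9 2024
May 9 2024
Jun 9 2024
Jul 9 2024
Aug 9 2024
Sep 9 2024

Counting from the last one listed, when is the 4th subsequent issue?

Gaps: 30, 31, 30, 31, 31 days — not constant. Every event is on the 9th of the month.
Pattern: the 9th of each month.
Next: October 2024 → Oct 9 2024.
November 2024: Nov 9 2024.
Next: December 2024 → Dec 9 2024.
Next: January 2025 → Jan 9 2025.

Jan 9 2025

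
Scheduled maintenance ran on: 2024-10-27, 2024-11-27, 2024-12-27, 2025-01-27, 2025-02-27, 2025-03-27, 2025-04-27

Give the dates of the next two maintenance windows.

The day-of-month is always 27 (31, 30, 31, 31, 28, 31 days between events).
So this recurs on the 27th of each month.
May 2025: 2025-05-27.
June 2025: 2025-06-27.

2025-05-27, 2025-06-27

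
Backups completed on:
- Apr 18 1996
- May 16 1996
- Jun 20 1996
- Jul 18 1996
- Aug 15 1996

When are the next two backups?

These are Thursdays at 28- or 35-day spacing (28, 35, 28, 28).
The pattern: 3rd Thursday of the month.
3rd Thursday of September 1996: Sep 19 1996.
3rd Thursday of October 1996: Oct 17 1996.

Sep 19 1996, Oct 17 1996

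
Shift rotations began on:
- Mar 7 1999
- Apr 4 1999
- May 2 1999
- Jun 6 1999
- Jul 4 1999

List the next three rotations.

Gaps: 28, 28, 35, 28 days — a mix of 28 and 35. Every date is a Sunday.
Each is the 1st Sunday of its month.
1st Sunday of August 1999: Aug 1 1999.
1st Sunday of September 1999: Sep 5 1999.
October 1999 — 1st Sunday is Oct 3 1999.

Aug 1 1999, Sep 5 1999, Oct 3 1999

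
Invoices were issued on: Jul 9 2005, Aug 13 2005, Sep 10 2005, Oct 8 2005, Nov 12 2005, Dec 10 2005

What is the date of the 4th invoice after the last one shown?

These are Saturdays at 28- or 35-day spacing (35, 28, 28, 35, 28).
The pattern: 2nd Saturday of the month.
January 2006 — 2nd Saturday is Jan 14 2006.
2nd Saturday of February 2006: Feb 11 2006.
March 2006 — 2nd Saturday is Mar 11 2006.
April 2006 — 2nd Saturday is Apr 8 2006.

Apr 8 2006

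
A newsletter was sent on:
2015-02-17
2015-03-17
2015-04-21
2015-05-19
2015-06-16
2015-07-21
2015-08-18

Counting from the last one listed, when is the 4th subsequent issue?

These are Tuesdays at 28- or 35-day spacing (28, 35, 28, 28, 35, 28).
The pattern: 3rd Tuesday of the month.
3rd Tuesday of September 2015: 2015-09-15.
3rd Tuesday of October 2015: 2015-10-20.
November 2015 — 3rd Tuesday is 2015-11-17.
December 2015 — 3rd Tuesday is 2015-12-15.

2015-12-15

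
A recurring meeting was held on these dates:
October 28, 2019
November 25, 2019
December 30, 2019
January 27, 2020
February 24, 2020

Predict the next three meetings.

March 30, 2020; April 27, 2020; May 25, 2020

These are Mondays with 28, 35, 28, 28-day gaps.
Each is the final Monday of its month — December 30, 2019 is past the 28th, so '4th Monday' doesn't fit.
Last Monday of March 2020: March 30, 2020.
April 2020 ends with Monday April 27, 2020.
May 2020 ends with Monday May 25, 2020.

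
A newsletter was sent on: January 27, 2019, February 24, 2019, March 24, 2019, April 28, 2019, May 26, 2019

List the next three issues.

June 23, 2019; July 28, 2019; August 25, 2019

These are Sundays at 28- or 35-day spacing (28, 28, 35, 28).
The pattern: 4th Sunday of the month.
4th Sunday of June 2019: June 23, 2019.
July 2019 — 4th Sunday is July 28, 2019.
4th Sunday of August 2019: August 25, 2019.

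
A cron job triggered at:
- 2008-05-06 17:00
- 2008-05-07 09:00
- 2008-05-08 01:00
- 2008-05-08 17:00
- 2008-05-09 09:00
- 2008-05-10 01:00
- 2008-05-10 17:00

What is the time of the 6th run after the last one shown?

The interval is a steady 16 hours (16, 16, 16, 16, 16, 16).
2008-05-10 17:00 + 16 h = 2008-05-11 09:00.
2008-05-11 09:00 + 16 h = 2008-05-12 01:00.
2008-05-12 01:00 + 16 h = 2008-05-12 17:00.
2008-05-12 17:00 + 16 h = 2008-05-13 09:00.
2008-05-13 09:00 + 16 h = 2008-05-14 01:00.
2008-05-14 01:00 + 16 h = 2008-05-14 17:00.

2008-05-14 17:00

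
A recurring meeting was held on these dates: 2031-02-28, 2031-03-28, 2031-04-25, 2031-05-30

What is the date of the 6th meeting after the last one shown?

2031-11-28

Every date is a Friday; gaps 28, 28, 35 days.
Each is the last Friday of its month (at least one falls on the 29th or later, ruling out '4th Friday').
Last Friday of June 2031: 2031-06-27.
Last Friday of July 2031: 2031-07-25.
August 2031 ends with Friday 2031-08-29.
September 2031 ends with Friday 2031-09-26.
October 2031 ends with Friday 2031-10-31.
November 2031 ends with Friday 2031-11-28.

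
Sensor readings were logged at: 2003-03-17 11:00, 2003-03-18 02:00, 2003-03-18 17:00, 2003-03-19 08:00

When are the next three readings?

2003-03-19 23:00, 2003-03-20 14:00, 2003-03-21 05:00

Spacing: 15, 15, 15 h — constant 15 h.
2003-03-19 08:00 + 15 h = 2003-03-19 23:00.
2003-03-19 23:00 + 15 h = 2003-03-20 14:00.
2003-03-20 14:00 + 15 h = 2003-03-21 05:00.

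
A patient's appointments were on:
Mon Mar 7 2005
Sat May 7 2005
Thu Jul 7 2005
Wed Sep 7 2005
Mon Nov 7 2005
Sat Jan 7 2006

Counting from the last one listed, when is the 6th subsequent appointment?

Sun Jan 7 2007

Gaps: 61, 61, 62, 61, 61 days — not constant. Every event is on the 7th of the month.
Pattern: the 7th of every 2 months.
March 2006: Tue Mar 7 2006.
May 2006: Sun May 7 2006.
Next: July 2006 → Fri Jul 7 2006.
Next: September 2006 → Thu Sep 7 2006.
November 2006: Tue Nov 7 2006.
January 2007: Sun Jan 7 2007.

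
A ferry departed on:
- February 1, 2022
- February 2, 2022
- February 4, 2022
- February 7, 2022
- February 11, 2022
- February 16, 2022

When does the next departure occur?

Intervals are 1, 2, 3, 4, 5 days — an arithmetic progression with common difference 1.
Next gap: 6 days. February 16, 2022 + 6 days = February 22, 2022.

February 22, 2022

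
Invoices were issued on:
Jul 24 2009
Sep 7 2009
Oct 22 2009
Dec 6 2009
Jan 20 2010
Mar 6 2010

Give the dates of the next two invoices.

Apr 20 2010, Jun 4 2010

The spacing is 45, 45, 45, 45, 45 days — always 45 days.
Mar 6 2010 + 45 days = Apr 20 2010.
Apr 20 2010 + 45 days = Jun 4 2010.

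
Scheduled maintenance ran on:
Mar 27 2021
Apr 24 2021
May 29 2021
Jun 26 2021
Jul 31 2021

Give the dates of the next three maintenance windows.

All Saturdays; the gaps (28, 35, 28, 35) vary with month length.
This is the last Saturday of each month.
Last Saturday of August 2021: Aug 28 2021.
September 2021 ends with Saturday Sep 25 2021.
Last Saturday of October 2021: Oct 30 2021.

Aug 28 2021, Sep 25 2021, Oct 30 2021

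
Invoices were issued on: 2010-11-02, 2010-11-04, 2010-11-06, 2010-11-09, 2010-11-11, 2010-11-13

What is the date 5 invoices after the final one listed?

2010-11-25

Every event lands on a Tuesday or Thursday or Saturday (gaps cycle 2, 2, 3, 2, 2).
So the schedule is: every Tuesday, Thursday and Saturday.
Next Tuesday: 2010-11-16.
Next Thursday: 2010-11-18.
The following Saturday is 2010-11-20.
The following Tuesday is 2010-11-23.
The following Thursday is 2010-11-25.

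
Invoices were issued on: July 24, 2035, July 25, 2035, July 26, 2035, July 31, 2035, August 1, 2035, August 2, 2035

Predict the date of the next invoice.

The gap pattern 1, 1, 5, 1, 1 repeats every 3 events.
These are the Tuesdays, Wednesdays and Thursdays of each week.
The following Tuesday is August 7, 2035.

August 7, 2035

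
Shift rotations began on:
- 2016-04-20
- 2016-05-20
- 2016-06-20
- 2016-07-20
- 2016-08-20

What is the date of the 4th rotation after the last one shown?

2016-12-20

The day-of-month is always 20 (30, 31, 30, 31 days between events).
So this recurs on the 20th of each month.
September 2016: 2016-09-20.
Next: October 2016 → 2016-10-20.
Next: November 2016 → 2016-11-20.
December 2016: 2016-12-20.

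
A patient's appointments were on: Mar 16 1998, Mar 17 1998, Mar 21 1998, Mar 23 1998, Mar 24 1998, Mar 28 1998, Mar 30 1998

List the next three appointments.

Mar 31 1998, Apr 4 1998, Apr 6 1998

Gaps: 1, 4, 2, 1, 4, 2 days — not constant, but cyclic with period 3.
The events fall on every Monday, Tuesday and Saturday.
The following Tuesday is Mar 31 1998.
Next Saturday: Apr 4 1998.
Next Monday: Apr 6 1998.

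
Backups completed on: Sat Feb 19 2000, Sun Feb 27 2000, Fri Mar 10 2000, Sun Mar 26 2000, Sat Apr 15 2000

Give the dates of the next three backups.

Gaps: 8, 12, 16, 20 days — each gap is 4 larger than the previous one.
Next gap: 24 days. Sat Apr 15 2000 + 24 days = Tue May 9 2000.
Next gap: 28 days. Tue May 9 2000 + 28 days = Tue Jun 6 2000.
Next gap: 32 days. Tue Jun 6 2000 + 32 days = Sat Jul 8 2000.

Tue May 9 2000, Tue Jun 6 2000, Sat Jul 8 2000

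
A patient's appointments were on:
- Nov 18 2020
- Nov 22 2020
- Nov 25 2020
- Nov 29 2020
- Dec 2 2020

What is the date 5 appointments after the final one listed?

Every event lands on a Wednesday or Sunday (gaps cycle 4, 3, 4, 3).
So the schedule is: every Wednesday and Sunday.
Next Sunday: Dec 6 2020.
Next Wednesday: Dec 9 2020.
The following Sunday is Dec 13 2020.
Next Wednesday: Dec 16 2020.
Next Sunday: Dec 20 2020.

Dec 20 2020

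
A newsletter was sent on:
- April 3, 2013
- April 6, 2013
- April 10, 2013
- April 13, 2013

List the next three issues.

April 17, 2013; April 20, 2013; April 24, 2013

The gap pattern 3, 4, 3 repeats every 2 events.
These are the Wednesdays and Saturdays of each week.
The following Wednesday is April 17, 2013.
Next Saturday: April 20, 2013.
Next Wednesday: April 24, 2013.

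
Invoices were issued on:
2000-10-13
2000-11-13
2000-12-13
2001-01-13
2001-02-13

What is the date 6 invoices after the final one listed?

Gaps: 31, 30, 31, 31 days — not constant. Every event is on the 13th of the month.
Pattern: the 13th of each month.
March 2001: 2001-03-13.
Next: April 2001 → 2001-04-13.
Next: May 2001 → 2001-05-13.
June 2001: 2001-06-13.
Next: July 2001 → 2001-07-13.
August 2001: 2001-08-13.

2001-08-13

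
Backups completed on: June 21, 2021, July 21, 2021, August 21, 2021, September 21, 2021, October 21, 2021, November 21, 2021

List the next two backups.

The day-of-month is always 21 (30, 31, 31, 30, 31 days between events).
So this recurs on the 21st of each month.
Next: December 2021 → December 21, 2021.
January 2022: January 21, 2022.

December 21, 2021; January 21, 2022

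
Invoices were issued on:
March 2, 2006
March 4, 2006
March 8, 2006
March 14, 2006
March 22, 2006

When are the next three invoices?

April 1, 2006; April 13, 2006; April 27, 2006

Gaps: 2, 4, 6, 8 days — each gap is 2 larger than the previous one.
Next gap: 10 days. March 22, 2006 + 10 days = April 1, 2006.
Next gap: 12 days. April 1, 2006 + 12 days = April 13, 2006.
Next gap: 14 days. April 13, 2006 + 14 days = April 27, 2006.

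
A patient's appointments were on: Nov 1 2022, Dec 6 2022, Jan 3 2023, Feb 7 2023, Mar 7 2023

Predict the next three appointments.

Apr 4 2023, May 2 2023, Jun 6 2023

All dates are Tuesdays, 35, 28, 35, 28 days apart.
Specifically, the 1st Tuesday of each month.
April 2023 — 1st Tuesday is Apr 4 2023.
May 2023 — 1st Tuesday is May 2 2023.
1st Tuesday of June 2023: Jun 6 2023.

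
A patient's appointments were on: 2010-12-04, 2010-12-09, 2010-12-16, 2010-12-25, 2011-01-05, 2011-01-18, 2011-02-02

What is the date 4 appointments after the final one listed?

2011-04-23

The spacing grows by 2 each time: 5, 7, 9, 11, 13, 15 days.
Next gap: 17 days. 2011-02-02 + 17 days = 2011-02-19.
Next gap: 19 days. 2011-02-19 + 19 days = 2011-03-10.
Next gap: 21 days. 2011-03-10 + 21 days = 2011-03-31.
Next gap: 23 days. 2011-03-31 + 23 days = 2011-04-23.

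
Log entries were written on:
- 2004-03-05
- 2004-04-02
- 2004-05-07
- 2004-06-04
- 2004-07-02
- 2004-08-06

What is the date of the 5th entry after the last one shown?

2005-01-07

These are Fridays at 28- or 35-day spacing (28, 35, 28, 28, 35).
The pattern: 1st Friday of the month.
1st Friday of September 2004: 2004-09-03.
October 2004 — 1st Friday is 2004-10-01.
1st Friday of November 2004: 2004-11-05.
1st Friday of December 2004: 2004-12-03.
1st Friday of January 2005: 2005-01-07.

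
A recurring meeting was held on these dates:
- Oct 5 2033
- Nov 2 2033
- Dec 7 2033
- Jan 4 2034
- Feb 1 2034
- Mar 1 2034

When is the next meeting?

Apr 5 2034

All dates are Wednesdays, 28, 35, 28, 28, 28 days apart.
Specifically, the 1st Wednesday of each month.
April 2034 — 1st Wednesday is Apr 5 2034.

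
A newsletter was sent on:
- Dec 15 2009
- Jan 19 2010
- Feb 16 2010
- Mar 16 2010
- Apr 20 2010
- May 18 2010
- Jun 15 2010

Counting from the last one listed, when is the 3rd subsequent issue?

Sep 21 2010

Gaps: 35, 28, 28, 35, 28, 28 days — a mix of 28 and 35. Every date is a Tuesday.
Each is the 3rd Tuesday of its month.
3rd Tuesday of July 2010: Jul 20 2010.
3rd Tuesday of August 2010: Aug 17 2010.
3rd Tuesday of September 2010: Sep 21 2010.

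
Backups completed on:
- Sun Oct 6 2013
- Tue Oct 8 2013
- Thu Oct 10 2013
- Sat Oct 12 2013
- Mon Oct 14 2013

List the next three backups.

Gaps between consecutive events: 2, 2, 2, 2 days — a constant 2-day interval.
Mon Oct 14 2013 + 2 days = Wed Oct 16 2013.
Wed Oct 16 2013 + 2 days = Fri Oct 18 2013.
Fri Oct 18 2013 + 2 days = Sun Oct 20 2013.

Wed Oct 16 2013, Fri Oct 18 2013, Sun Oct 20 2013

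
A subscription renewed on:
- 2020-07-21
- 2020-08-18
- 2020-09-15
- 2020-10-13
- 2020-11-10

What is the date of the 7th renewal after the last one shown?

2021-05-25

Every event comes 28 days after the last (28, 28, 28, 28).
2020-11-10 + 28 days = 2020-12-08.
2020-12-08 + 28 days = 2021-01-05.
2021-01-05 + 28 days = 2021-02-02.
2021-02-02 + 28 days = 2021-03-02.
2021-03-02 + 28 days = 2021-03-30.
2021-03-30 + 28 days = 2021-04-27.
2021-04-27 + 28 days = 2021-05-25.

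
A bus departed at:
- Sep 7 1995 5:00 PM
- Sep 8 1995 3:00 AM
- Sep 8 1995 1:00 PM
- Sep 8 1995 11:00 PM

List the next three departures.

The interval is a steady 10 hours (10, 10, 10).
Sep 8 1995 11:00 PM + 10 h = Sep 9 1995 9:00 AM.
Sep 9 1995 9:00 AM + 10 h = Sep 9 1995 7:00 PM.
Sep 9 1995 7:00 PM + 10 h = Sep 10 1995 5:00 AM.

Sep 9 1995 9:00 AM, Sep 9 1995 7:00 PM, Sep 10 1995 5:00 AM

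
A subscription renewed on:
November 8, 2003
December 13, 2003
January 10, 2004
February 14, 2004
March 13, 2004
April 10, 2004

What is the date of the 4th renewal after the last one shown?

August 14, 2004

Gaps: 35, 28, 35, 28, 28 days — a mix of 28 and 35. Every date is a Saturday.
Each is the 2nd Saturday of its month.
2nd Saturday of May 2004: May 8, 2004.
2nd Saturday of June 2004: June 12, 2004.
July 2004 — 2nd Saturday is July 10, 2004.
2nd Saturday of August 2004: August 14, 2004.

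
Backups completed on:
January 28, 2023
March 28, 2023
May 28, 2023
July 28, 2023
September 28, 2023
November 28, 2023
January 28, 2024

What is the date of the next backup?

March 28, 2024

Gaps: 59, 61, 61, 62, 61, 61 days — not constant. Every event is on the 28th of the month.
Pattern: the 28th of every 2 months.
Next: March 2024 → March 28, 2024.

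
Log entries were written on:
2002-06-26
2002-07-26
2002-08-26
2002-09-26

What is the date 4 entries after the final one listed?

2003-01-26

Gaps: 30, 31, 31 days — not constant. Every event is on the 26th of the month.
Pattern: the 26th of each month.
Next: October 2002 → 2002-10-26.
November 2002: 2002-11-26.
Next: December 2002 → 2002-12-26.
Next: January 2003 → 2003-01-26.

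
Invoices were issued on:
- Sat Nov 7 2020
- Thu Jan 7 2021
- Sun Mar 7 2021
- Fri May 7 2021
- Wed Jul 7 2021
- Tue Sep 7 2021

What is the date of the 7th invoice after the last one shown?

Gaps: 61, 59, 61, 61, 62 days — not constant. Every event is on the 7th of the month.
Pattern: the 7th of every 2 months.
Next: November 2021 → Sun Nov 7 2021.
January 2022: Fri Jan 7 2022.
March 2022: Mon Mar 7 2022.
May 2022: Sat May 7 2022.
Next: July 2022 → Thu Jul 7 2022.
Next: September 2022 → Wed Sep 7 2022.
November 2022: Mon Nov 7 2022.

Mon Nov 7 2022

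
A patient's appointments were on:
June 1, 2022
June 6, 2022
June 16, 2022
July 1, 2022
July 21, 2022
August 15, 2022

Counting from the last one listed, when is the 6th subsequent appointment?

April 27, 2023

The spacing grows by 5 each time: 5, 10, 15, 20, 25 days.
Next gap: 30 days. August 15, 2022 + 30 days = September 14, 2022.
Next gap: 35 days. September 14, 2022 + 35 days = October 19, 2022.
Next gap: 40 days. October 19, 2022 + 40 days = November 28, 2022.
Next gap: 45 days. November 28, 2022 + 45 days = January 12, 2023.
Next gap: 50 days. January 12, 2023 + 50 days = March 3, 2023.
Next gap: 55 days. March 3, 2023 + 55 days = April 27, 2023.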